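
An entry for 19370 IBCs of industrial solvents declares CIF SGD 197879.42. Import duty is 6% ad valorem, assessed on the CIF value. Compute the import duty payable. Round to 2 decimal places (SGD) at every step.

Import duty: SGD 11872.77

Import duty = 197879.42 × 6% = 11872.77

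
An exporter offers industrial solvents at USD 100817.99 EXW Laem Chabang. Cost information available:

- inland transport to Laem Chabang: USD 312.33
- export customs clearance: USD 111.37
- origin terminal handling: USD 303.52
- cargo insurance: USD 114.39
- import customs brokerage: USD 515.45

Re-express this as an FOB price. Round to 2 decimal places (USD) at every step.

Not relevant to the conversion: brokerage, insurance — on the buyer under both terms; not part of either seller's price.
From EXW to FOB, the seller additionally bears: inland to port, export clearance, origin terminal.
FOB price = 100817.99 + 312.33 + 111.37 + 303.52 = 101545.21

FOB price: USD 101545.21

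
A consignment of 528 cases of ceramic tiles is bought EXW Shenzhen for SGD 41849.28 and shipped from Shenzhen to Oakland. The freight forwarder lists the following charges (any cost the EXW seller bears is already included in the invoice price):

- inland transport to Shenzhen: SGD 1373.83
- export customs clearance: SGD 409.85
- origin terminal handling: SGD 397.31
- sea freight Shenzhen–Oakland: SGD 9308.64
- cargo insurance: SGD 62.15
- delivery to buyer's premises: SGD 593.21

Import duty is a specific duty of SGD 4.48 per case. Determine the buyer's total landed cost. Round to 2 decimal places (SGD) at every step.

EXW: the seller makes goods available at their premises; the buyer bears all onward costs.
CIF value = EXW price + inland to port + export clearance + origin terminal + freight + insurance = 41849.28 + 1373.83 + 409.85 + 397.31 + 9308.64 + 62.15 = 53401.06
Import duty = 528 × 4.48 = 2365.44
Buyer bears: inland to port 1373.83 + export clearance 409.85 + origin terminal 397.31 + freight 9308.64 + insurance 62.15 + delivery 593.21 + duty 2365.44 = 14510.43
Landed cost = invoice 41849.28 + 14510.43 = 56359.71

Total landed cost: SGD 56359.71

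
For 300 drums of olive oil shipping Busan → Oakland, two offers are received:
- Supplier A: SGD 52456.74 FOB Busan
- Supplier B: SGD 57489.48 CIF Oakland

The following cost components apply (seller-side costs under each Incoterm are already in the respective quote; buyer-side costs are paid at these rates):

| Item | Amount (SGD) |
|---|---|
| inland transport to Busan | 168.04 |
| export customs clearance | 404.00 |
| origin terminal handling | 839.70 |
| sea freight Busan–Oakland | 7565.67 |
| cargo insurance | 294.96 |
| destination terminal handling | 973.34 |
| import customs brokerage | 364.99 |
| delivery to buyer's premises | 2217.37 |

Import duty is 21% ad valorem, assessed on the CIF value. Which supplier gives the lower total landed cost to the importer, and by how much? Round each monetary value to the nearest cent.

Supplier A (FOB):
CIF value = FOB price + freight + insurance = 52456.74 + 7565.67 + 294.96 = 60317.37
Import duty = 60317.37 × 21% = 12666.65
Buyer bears (A): 7565.67 + 294.96 + 973.34 + 364.99 + 2217.37 = 11416.33
Landed cost (A) = invoice 52456.74 + 11416.33 + duty 12666.65 = 76539.72
Supplier B (CIF):
The CIF price already equals the CIF value: 57489.48
Import duty = 57489.48 × 21% = 12072.79
Buyer bears (B): 973.34 + 364.99 + 2217.37 = 3555.70
Landed cost (B) = invoice 57489.48 + 3555.70 + duty 12072.79 = 73117.97
Difference = |76539.72 − 73117.97| = 3421.75

Supplier B is cheaper by SGD 3421.75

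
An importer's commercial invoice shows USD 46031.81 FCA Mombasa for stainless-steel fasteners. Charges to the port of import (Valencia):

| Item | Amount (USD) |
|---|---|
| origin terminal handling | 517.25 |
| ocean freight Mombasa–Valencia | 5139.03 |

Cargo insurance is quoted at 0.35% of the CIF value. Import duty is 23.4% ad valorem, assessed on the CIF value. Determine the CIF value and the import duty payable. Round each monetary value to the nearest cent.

Let C be the CIF value. C = FCA price + pre-shipment costs + freight + 0.35% × C
C − 0.35% × C = 46031.81 + 517.25 + 5139.03
0.9965 × C = 51688.09
C = 51688.09 / 0.9965 = 51869.63
Insurance premium = 0.35% × 51869.63 = 181.54
Import duty = 51869.63 × 23.4% = 12137.49

CIF value: USD 51869.63; import duty: USD 12137.49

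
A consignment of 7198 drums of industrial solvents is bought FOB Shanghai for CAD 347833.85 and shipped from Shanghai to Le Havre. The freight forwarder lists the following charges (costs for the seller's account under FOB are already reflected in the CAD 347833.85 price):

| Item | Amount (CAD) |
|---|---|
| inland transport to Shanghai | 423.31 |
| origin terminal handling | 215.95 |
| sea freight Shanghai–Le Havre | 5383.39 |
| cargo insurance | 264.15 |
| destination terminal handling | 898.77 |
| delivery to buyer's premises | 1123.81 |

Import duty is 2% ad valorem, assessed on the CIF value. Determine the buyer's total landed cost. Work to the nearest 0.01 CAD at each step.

Total landed cost: CAD 362573.60

FOB: the seller bears costs until goods are on board at the origin port; the buyer bears freight, insurance and all costs thereafter.
Already in the invoice (seller's account under FOB): inland to port, origin terminal — exclude.
CIF value = FOB price + freight + insurance = 347833.85 + 5383.39 + 264.15 = 353481.39
Import duty = 353481.39 × 2% = 7069.63
Buyer bears: freight 5383.39 + insurance 264.15 + destination terminal 898.77 + delivery 1123.81 + duty 7069.63 = 14739.75
Landed cost = invoice 347833.85 + 14739.75 = 362573.60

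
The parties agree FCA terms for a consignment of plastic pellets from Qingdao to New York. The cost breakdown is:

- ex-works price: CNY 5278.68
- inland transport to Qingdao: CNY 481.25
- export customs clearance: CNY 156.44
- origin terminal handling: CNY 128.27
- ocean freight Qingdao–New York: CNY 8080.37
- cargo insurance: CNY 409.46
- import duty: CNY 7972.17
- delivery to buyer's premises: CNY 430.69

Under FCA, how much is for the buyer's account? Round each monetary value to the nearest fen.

FCA: the seller delivers export-cleared goods to the carrier; the buyer bears costs from that point.
Seller's account: goods 5278.68 + inland to port 481.25 + export clearance 156.44 = 5916.37
Buyer's account: origin terminal 128.27 + freight 8080.37 + insurance 409.46 + duty 7972.17 + delivery 430.69 = 17020.96

Buyer's account: CNY 17020.96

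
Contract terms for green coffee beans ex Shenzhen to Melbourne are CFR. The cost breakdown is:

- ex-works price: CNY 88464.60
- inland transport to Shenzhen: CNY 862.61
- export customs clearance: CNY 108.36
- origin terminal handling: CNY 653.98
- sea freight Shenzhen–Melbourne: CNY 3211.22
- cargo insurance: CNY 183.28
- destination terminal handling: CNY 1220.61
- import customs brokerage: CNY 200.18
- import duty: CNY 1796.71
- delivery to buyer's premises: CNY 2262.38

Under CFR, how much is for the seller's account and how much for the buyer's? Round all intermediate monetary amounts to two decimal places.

Seller: CNY 93300.77; buyer: CNY 5663.16

CFR: the seller pays costs through ocean freight to the destination port, but not insurance.
Seller's account: goods 88464.60 + inland to port 862.61 + export clearance 108.36 + origin terminal 653.98 + freight 3211.22 = 93300.77
Buyer's account: insurance 183.28 + destination terminal 1220.61 + brokerage 200.18 + duty 1796.71 + delivery 2262.38 = 5663.16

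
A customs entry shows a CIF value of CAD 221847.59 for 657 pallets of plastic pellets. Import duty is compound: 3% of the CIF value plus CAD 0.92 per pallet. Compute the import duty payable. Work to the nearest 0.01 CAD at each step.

Ad valorem component: 221847.59 × 3% = 6655.43
Specific component: 657 × 0.92 = 604.44
Import duty = 6655.43 + 604.44 = 7259.87

Import duty: CAD 7259.87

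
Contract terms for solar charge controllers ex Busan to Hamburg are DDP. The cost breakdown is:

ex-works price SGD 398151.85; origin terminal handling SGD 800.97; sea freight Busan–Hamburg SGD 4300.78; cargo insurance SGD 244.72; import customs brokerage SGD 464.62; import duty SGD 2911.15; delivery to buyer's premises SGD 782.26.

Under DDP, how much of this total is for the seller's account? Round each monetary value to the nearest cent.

DDP: the seller bears all costs including import duty.
Seller's account: goods 398151.85 + origin terminal 800.97 + freight 4300.78 + insurance 244.72 + brokerage 464.62 + duty 2911.15 + delivery 782.26 = 407656.35
Buyer's account: 0.00

Seller's account: SGD 407656.35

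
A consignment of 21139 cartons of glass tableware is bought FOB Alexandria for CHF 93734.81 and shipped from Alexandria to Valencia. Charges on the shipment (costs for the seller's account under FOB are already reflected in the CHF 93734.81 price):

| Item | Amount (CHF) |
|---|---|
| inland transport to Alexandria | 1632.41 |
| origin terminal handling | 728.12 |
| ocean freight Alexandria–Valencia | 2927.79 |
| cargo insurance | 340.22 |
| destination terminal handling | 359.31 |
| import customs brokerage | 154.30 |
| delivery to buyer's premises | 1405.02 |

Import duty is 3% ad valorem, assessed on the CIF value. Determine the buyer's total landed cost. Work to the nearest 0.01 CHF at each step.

Total landed cost: CHF 101831.53

FOB: the seller bears costs until goods are on board at the origin port; the buyer bears freight, insurance and all costs thereafter.
Already in the invoice (seller's account under FOB): inland to port, origin terminal — exclude.
CIF value = FOB price + freight + insurance = 93734.81 + 2927.79 + 340.22 = 97002.82
Import duty = 97002.82 × 3% = 2910.08
Buyer bears: freight 2927.79 + insurance 340.22 + destination terminal 359.31 + brokerage 154.30 + delivery 1405.02 + duty 2910.08 = 8096.72
Landed cost = invoice 93734.81 + 8096.72 = 101831.53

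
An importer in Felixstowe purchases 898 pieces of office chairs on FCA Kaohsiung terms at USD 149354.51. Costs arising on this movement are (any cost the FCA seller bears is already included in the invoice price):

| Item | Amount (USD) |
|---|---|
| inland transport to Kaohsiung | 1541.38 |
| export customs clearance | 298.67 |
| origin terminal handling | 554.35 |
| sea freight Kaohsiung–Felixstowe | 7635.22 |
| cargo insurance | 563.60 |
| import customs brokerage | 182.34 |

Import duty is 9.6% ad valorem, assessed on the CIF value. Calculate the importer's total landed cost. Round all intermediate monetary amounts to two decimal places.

Total landed cost: USD 173468.36

FCA: the seller delivers export-cleared goods to the carrier; the buyer bears costs from that point.
Already in the invoice (seller's account under FCA): inland to port, export clearance — exclude.
CIF value = FCA price + origin terminal + freight + insurance = 149354.51 + 554.35 + 7635.22 + 563.60 = 158107.68
Import duty = 158107.68 × 9.6% = 15178.34
Buyer bears: origin terminal 554.35 + freight 7635.22 + insurance 563.60 + brokerage 182.34 + duty 15178.34 = 24113.85
Landed cost = invoice 149354.51 + 24113.85 = 173468.36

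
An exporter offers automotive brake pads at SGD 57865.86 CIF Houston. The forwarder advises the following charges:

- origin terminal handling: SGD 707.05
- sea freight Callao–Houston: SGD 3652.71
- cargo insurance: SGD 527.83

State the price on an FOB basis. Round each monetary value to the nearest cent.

FOB price: SGD 53685.32

Not relevant to the conversion: origin terminal — on the seller under both CIF and FOB; already in the CIF price and stays in the FOB price.
From CIF to FOB, the seller no longer bears: freight, insurance.
FOB price = 57865.86 − 3652.71 − 527.83 = 53685.32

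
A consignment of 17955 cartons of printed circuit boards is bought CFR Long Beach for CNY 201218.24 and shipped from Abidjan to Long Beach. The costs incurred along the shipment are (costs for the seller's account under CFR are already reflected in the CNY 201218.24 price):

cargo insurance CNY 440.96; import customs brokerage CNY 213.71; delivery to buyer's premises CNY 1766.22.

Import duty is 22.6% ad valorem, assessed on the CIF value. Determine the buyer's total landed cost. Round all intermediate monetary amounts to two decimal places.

Total landed cost: CNY 249214.11

CFR: the seller pays costs through ocean freight to the destination port, but not insurance.
CIF value = CFR price + insurance = 201218.24 + 440.96 = 201659.20
Import duty = 201659.20 × 22.6% = 45574.98
Buyer bears: insurance 440.96 + brokerage 213.71 + delivery 1766.22 + duty 45574.98 = 47995.87
Landed cost = invoice 201218.24 + 47995.87 = 249214.11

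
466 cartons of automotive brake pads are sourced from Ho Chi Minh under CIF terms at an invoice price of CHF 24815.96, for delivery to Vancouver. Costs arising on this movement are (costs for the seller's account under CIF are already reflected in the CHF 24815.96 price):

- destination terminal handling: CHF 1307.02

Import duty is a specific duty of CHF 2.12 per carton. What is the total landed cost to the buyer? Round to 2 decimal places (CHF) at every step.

CIF: the seller pays costs through ocean freight and marine insurance to the destination port.
The CIF price already equals the CIF value: 24815.96
Import duty = 466 × 2.12 = 987.92
Buyer bears: destination terminal 1307.02 + duty 987.92 = 2294.94
Landed cost = invoice 24815.96 + 2294.94 = 27110.90

Total landed cost: CHF 27110.90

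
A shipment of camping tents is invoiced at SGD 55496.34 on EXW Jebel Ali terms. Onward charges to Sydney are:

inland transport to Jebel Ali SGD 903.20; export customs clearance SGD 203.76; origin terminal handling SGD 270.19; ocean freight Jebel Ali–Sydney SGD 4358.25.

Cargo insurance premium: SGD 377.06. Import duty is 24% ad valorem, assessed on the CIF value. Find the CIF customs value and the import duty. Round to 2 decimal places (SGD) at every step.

CIF value: SGD 61608.80; import duty: SGD 14786.11

CIF = EXW price + pre-shipment costs + freight + insurance
CIF = 55496.34 + 903.20 + 203.76 + 270.19 + 4358.25 + 377.06 = 61608.80
Import duty = 61608.80 × 24% = 14786.11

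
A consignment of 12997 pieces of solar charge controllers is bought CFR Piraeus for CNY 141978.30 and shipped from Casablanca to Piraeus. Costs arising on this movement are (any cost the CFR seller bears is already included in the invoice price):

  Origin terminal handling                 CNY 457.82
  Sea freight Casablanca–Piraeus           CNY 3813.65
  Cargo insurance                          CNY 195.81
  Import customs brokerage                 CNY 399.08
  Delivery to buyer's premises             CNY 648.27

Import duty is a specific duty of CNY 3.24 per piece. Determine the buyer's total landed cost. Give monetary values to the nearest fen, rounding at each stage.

Total landed cost: CNY 185331.74

CFR: the seller pays costs through ocean freight to the destination port, but not insurance.
Already in the invoice (seller's account under CFR): origin terminal, freight — exclude.
CIF value = CFR price + insurance = 141978.30 + 195.81 = 142174.11
Import duty = 12997 × 3.24 = 42110.28
Buyer bears: insurance 195.81 + brokerage 399.08 + delivery 648.27 + duty 42110.28 = 43353.44
Landed cost = invoice 141978.30 + 43353.44 = 185331.74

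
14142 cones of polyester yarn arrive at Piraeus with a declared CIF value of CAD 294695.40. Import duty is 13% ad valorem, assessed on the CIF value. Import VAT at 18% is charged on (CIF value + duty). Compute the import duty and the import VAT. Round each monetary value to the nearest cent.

Import duty = 294695.40 × 13% = 38310.40
VAT base = CIF + duty = 294695.40 + 38310.40 = 333005.80
Import VAT = 333005.80 × 18% = 59941.04

Import duty: CAD 38310.40; import VAT: CAD 59941.04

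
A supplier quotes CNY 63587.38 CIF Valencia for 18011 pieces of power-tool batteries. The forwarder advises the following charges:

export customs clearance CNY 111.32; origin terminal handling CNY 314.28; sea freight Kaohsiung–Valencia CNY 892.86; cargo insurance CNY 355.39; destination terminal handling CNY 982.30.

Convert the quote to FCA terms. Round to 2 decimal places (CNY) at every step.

Not relevant to the conversion: export clearance — on the seller under both CIF and FCA; already in the CIF price and stays in the FCA price. destination terminal — on the buyer under both terms; not part of either seller's price.
From CIF to FCA, the seller no longer bears: origin terminal, freight, insurance.
FCA price = 63587.38 − 314.28 − 892.86 − 355.39 = 62024.85

FCA price: CNY 62024.85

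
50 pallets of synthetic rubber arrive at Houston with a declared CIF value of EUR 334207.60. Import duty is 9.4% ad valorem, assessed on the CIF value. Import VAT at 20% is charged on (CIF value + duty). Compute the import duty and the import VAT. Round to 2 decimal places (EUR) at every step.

Import duty: EUR 31415.51; import VAT: EUR 73124.62

Import duty = 334207.60 × 9.4% = 31415.51
VAT base = CIF + duty = 334207.60 + 31415.51 = 365623.11
Import VAT = 365623.11 × 20% = 73124.62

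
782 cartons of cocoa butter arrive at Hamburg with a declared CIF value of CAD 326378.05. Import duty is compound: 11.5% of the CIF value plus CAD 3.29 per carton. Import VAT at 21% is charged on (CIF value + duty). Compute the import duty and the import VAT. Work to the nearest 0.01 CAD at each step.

Import duty: CAD 40106.26; import VAT: CAD 76961.71

Ad valorem component: 326378.05 × 11.5% = 37533.48
Specific component: 782 × 3.29 = 2572.78
Import duty = 37533.48 + 2572.78 = 40106.26
VAT base = CIF + duty = 326378.05 + 40106.26 = 366484.31
Import VAT = 366484.31 × 21% = 76961.71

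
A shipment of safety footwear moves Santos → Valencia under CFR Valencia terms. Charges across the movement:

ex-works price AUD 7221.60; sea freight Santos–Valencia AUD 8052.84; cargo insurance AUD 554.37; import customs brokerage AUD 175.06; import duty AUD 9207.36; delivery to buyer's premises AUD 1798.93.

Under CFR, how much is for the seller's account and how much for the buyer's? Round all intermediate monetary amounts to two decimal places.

Seller: AUD 15274.44; buyer: AUD 11735.72

CFR: the seller pays costs through ocean freight to the destination port, but not insurance.
Seller's account: goods 7221.60 + freight 8052.84 = 15274.44
Buyer's account: insurance 554.37 + brokerage 175.06 + duty 9207.36 + delivery 1798.93 = 11735.72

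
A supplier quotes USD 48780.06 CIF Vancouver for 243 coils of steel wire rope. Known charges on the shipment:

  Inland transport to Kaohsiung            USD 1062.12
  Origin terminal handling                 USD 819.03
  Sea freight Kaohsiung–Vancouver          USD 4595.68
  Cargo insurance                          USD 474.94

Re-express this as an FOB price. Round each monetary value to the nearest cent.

FOB price: USD 43709.44

Not relevant to the conversion: origin terminal, inland to port — on the seller under both CIF and FOB; already in the CIF price and stays in the FOB price.
From CIF to FOB, the seller no longer bears: freight, insurance.
FOB price = 48780.06 − 4595.68 − 474.94 = 43709.44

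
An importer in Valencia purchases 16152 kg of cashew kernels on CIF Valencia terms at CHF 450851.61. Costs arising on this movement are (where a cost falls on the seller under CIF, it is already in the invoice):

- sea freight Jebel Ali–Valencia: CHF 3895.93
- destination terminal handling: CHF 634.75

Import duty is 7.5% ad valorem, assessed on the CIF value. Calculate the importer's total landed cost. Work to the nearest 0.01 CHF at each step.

CIF: the seller pays costs through ocean freight and marine insurance to the destination port.
Already in the invoice (seller's account under CIF): freight — exclude.
The CIF price already equals the CIF value: 450851.61
Import duty = 450851.61 × 7.5% = 33813.87
Buyer bears: destination terminal 634.75 + duty 33813.87 = 34448.62
Landed cost = invoice 450851.61 + 34448.62 = 485300.23

Total landed cost: CHF 485300.23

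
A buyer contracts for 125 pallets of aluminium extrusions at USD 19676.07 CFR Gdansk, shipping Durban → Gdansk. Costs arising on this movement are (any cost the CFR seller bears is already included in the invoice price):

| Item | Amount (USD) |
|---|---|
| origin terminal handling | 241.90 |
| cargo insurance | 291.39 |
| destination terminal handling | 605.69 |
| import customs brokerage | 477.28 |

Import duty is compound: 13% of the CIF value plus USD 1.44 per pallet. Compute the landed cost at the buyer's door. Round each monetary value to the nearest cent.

Total landed cost: USD 23826.20

CFR: the seller pays costs through ocean freight to the destination port, but not insurance.
Already in the invoice (seller's account under CFR): origin terminal — exclude.
CIF value = CFR price + insurance = 19676.07 + 291.39 = 19967.46
Ad valorem component: 19967.46 × 13% = 2595.77
Specific component: 125 × 1.44 = 180.00
Import duty = 2595.77 + 180.00 = 2775.77
Buyer bears: insurance 291.39 + destination terminal 605.69 + brokerage 477.28 + duty 2775.77 = 4150.13
Landed cost = invoice 19676.07 + 4150.13 = 23826.20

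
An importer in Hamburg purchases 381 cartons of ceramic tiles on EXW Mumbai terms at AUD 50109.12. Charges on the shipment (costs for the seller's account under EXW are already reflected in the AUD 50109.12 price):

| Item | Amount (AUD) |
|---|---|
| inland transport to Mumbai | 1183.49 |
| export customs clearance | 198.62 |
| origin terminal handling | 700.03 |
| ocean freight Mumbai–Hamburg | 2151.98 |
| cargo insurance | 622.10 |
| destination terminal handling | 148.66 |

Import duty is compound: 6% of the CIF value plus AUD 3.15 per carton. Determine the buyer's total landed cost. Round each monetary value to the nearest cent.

Total landed cost: AUD 59612.07

EXW: the seller makes goods available at their premises; the buyer bears all onward costs.
CIF value = EXW price + inland to port + export clearance + origin terminal + freight + insurance = 50109.12 + 1183.49 + 198.62 + 700.03 + 2151.98 + 622.10 = 54965.34
Ad valorem component: 54965.34 × 6% = 3297.92
Specific component: 381 × 3.15 = 1200.15
Import duty = 3297.92 + 1200.15 = 4498.07
Buyer bears: inland to port 1183.49 + export clearance 198.62 + origin terminal 700.03 + freight 2151.98 + insurance 622.10 + destination terminal 148.66 + duty 4498.07 = 9502.95
Landed cost = invoice 50109.12 + 9502.95 = 59612.07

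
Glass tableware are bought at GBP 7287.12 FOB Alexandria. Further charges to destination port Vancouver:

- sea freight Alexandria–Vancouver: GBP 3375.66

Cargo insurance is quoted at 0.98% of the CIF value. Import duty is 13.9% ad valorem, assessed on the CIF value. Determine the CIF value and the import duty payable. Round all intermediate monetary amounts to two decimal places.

Let C be the CIF value. C = FOB price + freight + 0.98% × C
C − 0.98% × C = 7287.12 + 3375.66
0.9902 × C = 10662.78
C = 10662.78 / 0.9902 = 10768.31
Insurance premium = 0.98% × 10768.31 = 105.53
Import duty = 10768.31 × 13.9% = 1496.80

CIF value: GBP 10768.31; import duty: GBP 1496.80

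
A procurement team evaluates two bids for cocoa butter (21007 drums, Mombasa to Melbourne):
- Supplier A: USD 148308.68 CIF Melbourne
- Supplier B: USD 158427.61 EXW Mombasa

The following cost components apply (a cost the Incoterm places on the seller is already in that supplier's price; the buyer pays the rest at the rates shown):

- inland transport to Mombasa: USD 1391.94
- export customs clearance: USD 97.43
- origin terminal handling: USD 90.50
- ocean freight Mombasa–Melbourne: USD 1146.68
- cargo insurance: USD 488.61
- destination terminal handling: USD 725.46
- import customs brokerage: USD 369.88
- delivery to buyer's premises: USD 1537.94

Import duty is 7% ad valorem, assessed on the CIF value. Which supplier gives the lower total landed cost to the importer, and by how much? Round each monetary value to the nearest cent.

Supplier A (CIF):
The CIF price already equals the CIF value: 148308.68
Import duty = 148308.68 × 7% = 10381.61
Buyer bears (A): 725.46 + 369.88 + 1537.94 = 2633.28
Landed cost (A) = invoice 148308.68 + 2633.28 + duty 10381.61 = 161323.57
Supplier B (EXW):
CIF value = EXW price + inland to port + export clearance + origin terminal + freight + insurance = 158427.61 + 1391.94 + 97.43 + 90.50 + 1146.68 + 488.61 = 161642.77
Import duty = 161642.77 × 7% = 11314.99
Buyer bears (B): 1391.94 + 97.43 + 90.50 + 1146.68 + 488.61 + 725.46 + 369.88 + 1537.94 = 5848.44
Landed cost (B) = invoice 158427.61 + 5848.44 + duty 11314.99 = 175591.04
Difference = |161323.57 − 175591.04| = 14267.47

Supplier A is cheaper by USD 14267.47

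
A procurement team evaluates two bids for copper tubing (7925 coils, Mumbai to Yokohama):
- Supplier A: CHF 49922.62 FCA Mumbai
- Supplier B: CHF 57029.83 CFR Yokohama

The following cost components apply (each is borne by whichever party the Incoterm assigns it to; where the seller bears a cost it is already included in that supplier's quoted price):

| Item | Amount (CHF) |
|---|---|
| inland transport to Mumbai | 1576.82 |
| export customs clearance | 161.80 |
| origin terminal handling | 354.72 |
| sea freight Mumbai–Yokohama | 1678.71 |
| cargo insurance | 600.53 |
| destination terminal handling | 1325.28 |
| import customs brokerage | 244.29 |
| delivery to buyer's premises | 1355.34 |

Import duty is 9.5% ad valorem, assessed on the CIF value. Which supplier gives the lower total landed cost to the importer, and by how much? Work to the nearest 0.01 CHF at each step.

Supplier A is cheaper by CHF 5555.78

Supplier A (FCA):
CIF value = FCA price + origin terminal + freight + insurance = 49922.62 + 354.72 + 1678.71 + 600.53 = 52556.58
Import duty = 52556.58 × 9.5% = 4992.88
Buyer bears (A): 354.72 + 1678.71 + 600.53 + 1325.28 + 244.29 + 1355.34 = 5558.87
Landed cost (A) = invoice 49922.62 + 5558.87 + duty 4992.88 = 60474.37
Supplier B (CFR):
CIF value = CFR price + insurance = 57029.83 + 600.53 = 57630.36
Import duty = 57630.36 × 9.5% = 5474.88
Buyer bears (B): 600.53 + 1325.28 + 244.29 + 1355.34 = 3525.44
Landed cost (B) = invoice 57029.83 + 3525.44 + duty 5474.88 = 66030.15
Difference = |60474.37 − 66030.15| = 5555.78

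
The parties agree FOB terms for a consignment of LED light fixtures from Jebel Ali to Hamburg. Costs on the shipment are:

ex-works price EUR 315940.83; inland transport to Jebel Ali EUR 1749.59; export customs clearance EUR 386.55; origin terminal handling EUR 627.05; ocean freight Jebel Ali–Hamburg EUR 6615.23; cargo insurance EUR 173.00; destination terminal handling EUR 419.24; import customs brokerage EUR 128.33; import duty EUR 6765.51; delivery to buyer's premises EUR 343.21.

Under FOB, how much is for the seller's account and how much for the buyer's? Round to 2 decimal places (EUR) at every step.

Seller: EUR 318704.02; buyer: EUR 14444.52

FOB: the seller bears costs until goods are on board at the origin port; the buyer bears freight, insurance and all costs thereafter.
Seller's account: goods 315940.83 + inland to port 1749.59 + export clearance 386.55 + origin terminal 627.05 = 318704.02
Buyer's account: freight 6615.23 + insurance 173.00 + destination terminal 419.24 + brokerage 128.33 + duty 6765.51 + delivery 343.21 = 14444.52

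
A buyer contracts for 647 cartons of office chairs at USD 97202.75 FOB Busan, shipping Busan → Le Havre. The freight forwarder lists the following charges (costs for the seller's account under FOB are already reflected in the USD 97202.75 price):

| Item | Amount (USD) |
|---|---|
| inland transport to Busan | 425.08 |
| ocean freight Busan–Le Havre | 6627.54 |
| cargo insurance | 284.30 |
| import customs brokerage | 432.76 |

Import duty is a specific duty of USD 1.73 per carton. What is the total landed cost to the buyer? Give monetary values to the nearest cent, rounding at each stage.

Total landed cost: USD 105666.66

FOB: the seller bears costs until goods are on board at the origin port; the buyer bears freight, insurance and all costs thereafter.
Already in the invoice (seller's account under FOB): inland to port — exclude.
CIF value = FOB price + freight + insurance = 97202.75 + 6627.54 + 284.30 = 104114.59
Import duty = 647 × 1.73 = 1119.31
Buyer bears: freight 6627.54 + insurance 284.30 + brokerage 432.76 + duty 1119.31 = 8463.91
Landed cost = invoice 97202.75 + 8463.91 = 105666.66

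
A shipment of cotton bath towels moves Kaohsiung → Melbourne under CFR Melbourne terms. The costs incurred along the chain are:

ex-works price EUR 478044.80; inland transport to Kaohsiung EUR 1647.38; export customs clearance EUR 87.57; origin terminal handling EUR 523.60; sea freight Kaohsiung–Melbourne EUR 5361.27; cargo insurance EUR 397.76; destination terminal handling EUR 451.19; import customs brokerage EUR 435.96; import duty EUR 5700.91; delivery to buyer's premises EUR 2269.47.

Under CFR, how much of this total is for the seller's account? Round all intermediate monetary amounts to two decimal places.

CFR: the seller pays costs through ocean freight to the destination port, but not insurance.
Seller's account: goods 478044.80 + inland to port 1647.38 + export clearance 87.57 + origin terminal 523.60 + freight 5361.27 = 485664.62
Buyer's account: insurance 397.76 + destination terminal 451.19 + brokerage 435.96 + duty 5700.91 + delivery 2269.47 = 9255.29

Seller's account: EUR 485664.62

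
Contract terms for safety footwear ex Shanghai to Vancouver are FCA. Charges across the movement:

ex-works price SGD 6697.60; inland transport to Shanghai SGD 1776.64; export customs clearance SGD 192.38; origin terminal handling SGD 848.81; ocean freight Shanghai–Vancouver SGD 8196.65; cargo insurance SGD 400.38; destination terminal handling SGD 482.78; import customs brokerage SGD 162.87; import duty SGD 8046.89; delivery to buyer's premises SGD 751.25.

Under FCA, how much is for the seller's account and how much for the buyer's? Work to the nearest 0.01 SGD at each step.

FCA: the seller delivers export-cleared goods to the carrier; the buyer bears costs from that point.
Seller's account: goods 6697.60 + inland to port 1776.64 + export clearance 192.38 = 8666.62
Buyer's account: origin terminal 848.81 + freight 8196.65 + insurance 400.38 + destination terminal 482.78 + brokerage 162.87 + duty 8046.89 + delivery 751.25 = 18889.63

Seller: SGD 8666.62; buyer: SGD 18889.63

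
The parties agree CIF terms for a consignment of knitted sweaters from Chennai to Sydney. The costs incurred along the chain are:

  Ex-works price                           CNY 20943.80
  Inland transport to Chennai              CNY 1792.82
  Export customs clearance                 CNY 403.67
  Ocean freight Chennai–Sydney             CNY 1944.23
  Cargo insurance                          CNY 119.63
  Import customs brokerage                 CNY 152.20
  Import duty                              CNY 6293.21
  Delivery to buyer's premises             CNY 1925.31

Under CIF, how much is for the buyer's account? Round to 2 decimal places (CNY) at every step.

CIF: the seller pays costs through ocean freight and marine insurance to the destination port.
Seller's account: goods 20943.80 + inland to port 1792.82 + export clearance 403.67 + freight 1944.23 + insurance 119.63 = 25204.15
Buyer's account: brokerage 152.20 + duty 6293.21 + delivery 1925.31 = 8370.72

Buyer's account: CNY 8370.72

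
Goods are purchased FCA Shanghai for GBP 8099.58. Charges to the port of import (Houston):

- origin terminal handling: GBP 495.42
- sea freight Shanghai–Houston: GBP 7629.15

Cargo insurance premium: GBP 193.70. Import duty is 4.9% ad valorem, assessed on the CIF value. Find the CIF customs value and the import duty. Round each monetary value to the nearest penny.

CIF = FCA price + pre-shipment costs + freight + insurance
CIF = 8099.58 + 495.42 + 7629.15 + 193.70 = 16417.85
Import duty = 16417.85 × 4.9% = 804.47

CIF value: GBP 16417.85; import duty: GBP 804.47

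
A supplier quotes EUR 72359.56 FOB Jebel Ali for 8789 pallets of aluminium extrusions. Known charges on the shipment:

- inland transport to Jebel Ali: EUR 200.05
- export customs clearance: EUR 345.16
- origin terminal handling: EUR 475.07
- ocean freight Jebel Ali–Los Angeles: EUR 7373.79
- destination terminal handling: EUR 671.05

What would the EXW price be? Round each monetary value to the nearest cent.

Not relevant to the conversion: destination terminal, freight — on the buyer under both terms; not part of either seller's price.
From FOB to EXW, the seller no longer bears: inland to port, export clearance, origin terminal.
EXW price = 72359.56 − 200.05 − 345.16 − 475.07 = 71339.28

EXW price: EUR 71339.28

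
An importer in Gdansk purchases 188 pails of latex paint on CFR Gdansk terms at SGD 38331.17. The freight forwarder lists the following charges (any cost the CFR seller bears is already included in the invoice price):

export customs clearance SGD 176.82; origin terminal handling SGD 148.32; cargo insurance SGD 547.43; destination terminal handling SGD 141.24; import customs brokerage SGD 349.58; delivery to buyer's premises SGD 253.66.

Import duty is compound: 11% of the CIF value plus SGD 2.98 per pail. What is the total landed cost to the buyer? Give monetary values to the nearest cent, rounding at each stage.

CFR: the seller pays costs through ocean freight to the destination port, but not insurance.
Already in the invoice (seller's account under CFR): export clearance, origin terminal — exclude.
CIF value = CFR price + insurance = 38331.17 + 547.43 = 38878.60
Ad valorem component: 38878.60 × 11% = 4276.65
Specific component: 188 × 2.98 = 560.24
Import duty = 4276.65 + 560.24 = 4836.89
Buyer bears: insurance 547.43 + destination terminal 141.24 + brokerage 349.58 + delivery 253.66 + duty 4836.89 = 6128.80
Landed cost = invoice 38331.17 + 6128.80 = 44459.97

Total landed cost: SGD 44459.97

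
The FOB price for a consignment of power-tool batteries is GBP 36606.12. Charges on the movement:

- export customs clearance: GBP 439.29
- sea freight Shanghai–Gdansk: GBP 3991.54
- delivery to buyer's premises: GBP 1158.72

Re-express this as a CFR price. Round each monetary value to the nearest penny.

Not relevant to the conversion: export clearance — on the seller under both FOB and CFR; already in the FOB price and stays in the CFR price. delivery — on the buyer under both terms; not part of either seller's price.
From FOB to CFR, the seller additionally bears: freight.
CFR price = 36606.12 + 3991.54 = 40597.66

CFR price: GBP 40597.66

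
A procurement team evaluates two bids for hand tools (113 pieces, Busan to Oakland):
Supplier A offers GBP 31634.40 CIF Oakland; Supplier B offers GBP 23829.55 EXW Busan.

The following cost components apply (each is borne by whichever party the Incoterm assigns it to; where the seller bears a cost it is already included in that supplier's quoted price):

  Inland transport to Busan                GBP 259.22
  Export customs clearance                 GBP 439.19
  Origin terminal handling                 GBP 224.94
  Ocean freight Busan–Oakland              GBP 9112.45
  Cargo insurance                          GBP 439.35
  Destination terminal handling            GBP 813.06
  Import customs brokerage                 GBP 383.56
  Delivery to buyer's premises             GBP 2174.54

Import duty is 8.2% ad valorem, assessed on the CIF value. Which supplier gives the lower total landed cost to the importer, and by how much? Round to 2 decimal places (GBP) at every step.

Supplier A is cheaper by GBP 2889.27

Supplier A (CIF):
The CIF price already equals the CIF value: 31634.40
Import duty = 31634.40 × 8.2% = 2594.02
Buyer bears (A): 813.06 + 383.56 + 2174.54 = 3371.16
Landed cost (A) = invoice 31634.40 + 3371.16 + duty 2594.02 = 37599.58
Supplier B (EXW):
CIF value = EXW price + inland to port + export clearance + origin terminal + freight + insurance = 23829.55 + 259.22 + 439.19 + 224.94 + 9112.45 + 439.35 = 34304.70
Import duty = 34304.70 × 8.2% = 2812.99
Buyer bears (B): 259.22 + 439.19 + 224.94 + 9112.45 + 439.35 + 813.06 + 383.56 + 2174.54 = 13846.31
Landed cost (B) = invoice 23829.55 + 13846.31 + duty 2812.99 = 40488.85
Difference = |37599.58 − 40488.85| = 2889.27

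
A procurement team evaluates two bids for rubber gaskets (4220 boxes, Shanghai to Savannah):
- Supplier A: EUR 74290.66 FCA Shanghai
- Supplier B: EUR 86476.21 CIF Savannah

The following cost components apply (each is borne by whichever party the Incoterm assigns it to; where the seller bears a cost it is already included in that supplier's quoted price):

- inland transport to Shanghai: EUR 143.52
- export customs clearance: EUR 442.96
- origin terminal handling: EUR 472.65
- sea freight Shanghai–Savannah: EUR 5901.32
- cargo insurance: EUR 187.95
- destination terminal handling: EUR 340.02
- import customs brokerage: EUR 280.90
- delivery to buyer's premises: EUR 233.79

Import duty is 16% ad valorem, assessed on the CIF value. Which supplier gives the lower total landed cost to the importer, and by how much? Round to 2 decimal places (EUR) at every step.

Supplier A is cheaper by EUR 6523.41

Supplier A (FCA):
CIF value = FCA price + origin terminal + freight + insurance = 74290.66 + 472.65 + 5901.32 + 187.95 = 80852.58
Import duty = 80852.58 × 16% = 12936.41
Buyer bears (A): 472.65 + 5901.32 + 187.95 + 340.02 + 280.90 + 233.79 = 7416.63
Landed cost (A) = invoice 74290.66 + 7416.63 + duty 12936.41 = 94643.70
Supplier B (CIF):
The CIF price already equals the CIF value: 86476.21
Import duty = 86476.21 × 16% = 13836.19
Buyer bears (B): 340.02 + 280.90 + 233.79 = 854.71
Landed cost (B) = invoice 86476.21 + 854.71 + duty 13836.19 = 101167.11
Difference = |94643.70 − 101167.11| = 6523.41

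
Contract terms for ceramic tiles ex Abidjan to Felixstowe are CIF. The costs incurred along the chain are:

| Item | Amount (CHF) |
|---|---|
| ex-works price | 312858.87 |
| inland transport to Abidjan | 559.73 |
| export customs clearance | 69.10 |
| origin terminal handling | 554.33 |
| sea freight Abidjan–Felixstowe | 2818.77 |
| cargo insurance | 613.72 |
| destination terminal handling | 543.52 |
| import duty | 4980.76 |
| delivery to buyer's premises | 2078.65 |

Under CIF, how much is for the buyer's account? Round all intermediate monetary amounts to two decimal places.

Buyer's account: CHF 7602.93

CIF: the seller pays costs through ocean freight and marine insurance to the destination port.
Seller's account: goods 312858.87 + inland to port 559.73 + export clearance 69.10 + origin terminal 554.33 + freight 2818.77 + insurance 613.72 = 317474.52
Buyer's account: destination terminal 543.52 + duty 4980.76 + delivery 2078.65 = 7602.93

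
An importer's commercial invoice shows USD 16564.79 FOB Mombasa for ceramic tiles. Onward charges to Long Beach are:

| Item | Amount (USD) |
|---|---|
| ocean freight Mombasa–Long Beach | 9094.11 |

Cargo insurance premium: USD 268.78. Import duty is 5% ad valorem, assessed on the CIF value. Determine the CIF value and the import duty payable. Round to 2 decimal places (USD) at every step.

CIF value: USD 25927.68; import duty: USD 1296.38

CIF = FOB price + freight + insurance
CIF = 16564.79 + 9094.11 + 268.78 = 25927.68
Import duty = 25927.68 × 5% = 1296.38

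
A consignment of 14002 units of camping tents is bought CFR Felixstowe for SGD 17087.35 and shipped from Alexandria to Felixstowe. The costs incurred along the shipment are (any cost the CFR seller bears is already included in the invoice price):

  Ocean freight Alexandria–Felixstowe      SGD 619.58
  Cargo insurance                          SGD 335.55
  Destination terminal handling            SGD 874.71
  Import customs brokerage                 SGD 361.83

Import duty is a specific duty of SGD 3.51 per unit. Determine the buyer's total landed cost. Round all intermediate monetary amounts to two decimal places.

CFR: the seller pays costs through ocean freight to the destination port, but not insurance.
Already in the invoice (seller's account under CFR): freight — exclude.
CIF value = CFR price + insurance = 17087.35 + 335.55 = 17422.90
Import duty = 14002 × 3.51 = 49147.02
Buyer bears: insurance 335.55 + destination terminal 874.71 + brokerage 361.83 + duty 49147.02 = 50719.11
Landed cost = invoice 17087.35 + 50719.11 = 67806.46

Total landed cost: SGD 67806.46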